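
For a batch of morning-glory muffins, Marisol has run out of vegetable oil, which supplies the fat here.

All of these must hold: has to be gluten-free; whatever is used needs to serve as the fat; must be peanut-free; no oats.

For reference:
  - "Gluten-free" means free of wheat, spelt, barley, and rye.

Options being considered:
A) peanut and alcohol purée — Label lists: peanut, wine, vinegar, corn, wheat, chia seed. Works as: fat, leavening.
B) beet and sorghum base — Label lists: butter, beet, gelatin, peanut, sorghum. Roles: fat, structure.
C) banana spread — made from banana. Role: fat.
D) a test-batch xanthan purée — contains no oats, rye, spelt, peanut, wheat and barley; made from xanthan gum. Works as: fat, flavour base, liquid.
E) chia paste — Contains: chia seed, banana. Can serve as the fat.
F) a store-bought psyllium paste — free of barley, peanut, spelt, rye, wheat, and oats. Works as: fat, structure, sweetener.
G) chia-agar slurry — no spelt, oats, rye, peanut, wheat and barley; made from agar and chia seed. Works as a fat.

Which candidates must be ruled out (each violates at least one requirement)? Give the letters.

A, B

A: has wheat, so not gluten-free; has peanut, so not peanut-free — out
B: has peanut, so not peanut-free — out
C: every rule checks out — keep
D: works as a fat, gluten-free, no oats — OK
E: gluten-free, no peanut — OK
F: no oats, no peanut — valid
G: no peanut, no oats — valid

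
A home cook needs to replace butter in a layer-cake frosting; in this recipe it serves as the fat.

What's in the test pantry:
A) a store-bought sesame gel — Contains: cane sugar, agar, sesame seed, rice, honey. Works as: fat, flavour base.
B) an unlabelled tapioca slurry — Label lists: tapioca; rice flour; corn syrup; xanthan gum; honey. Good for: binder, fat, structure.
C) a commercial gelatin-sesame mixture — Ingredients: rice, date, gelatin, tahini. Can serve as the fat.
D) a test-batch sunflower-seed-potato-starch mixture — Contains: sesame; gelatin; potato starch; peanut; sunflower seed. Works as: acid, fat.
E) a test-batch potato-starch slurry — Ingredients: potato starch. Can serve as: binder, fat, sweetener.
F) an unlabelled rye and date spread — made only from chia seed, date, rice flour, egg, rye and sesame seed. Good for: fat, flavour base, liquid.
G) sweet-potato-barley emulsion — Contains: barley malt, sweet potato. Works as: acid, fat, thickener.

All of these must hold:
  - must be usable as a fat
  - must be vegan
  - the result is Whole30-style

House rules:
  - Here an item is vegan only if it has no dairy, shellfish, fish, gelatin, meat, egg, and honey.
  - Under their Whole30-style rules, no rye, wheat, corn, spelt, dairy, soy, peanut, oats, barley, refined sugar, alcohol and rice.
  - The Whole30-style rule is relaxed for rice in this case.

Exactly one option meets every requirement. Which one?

A: has honey, so not vegan; has cane sugar, so not Whole30-style — no
B: has honey, so not vegan; has corn syrup, so not Whole30-style — no
C: has gelatin, so not vegan — reject
D: has gelatin, so not vegan; has peanut, so not Whole30-style — no
E: only potato starch; none excluded — keep
F: has egg, so not vegan; has rye, so not Whole30-style — reject
G: has barley malt, so not Whole30-style — reject

E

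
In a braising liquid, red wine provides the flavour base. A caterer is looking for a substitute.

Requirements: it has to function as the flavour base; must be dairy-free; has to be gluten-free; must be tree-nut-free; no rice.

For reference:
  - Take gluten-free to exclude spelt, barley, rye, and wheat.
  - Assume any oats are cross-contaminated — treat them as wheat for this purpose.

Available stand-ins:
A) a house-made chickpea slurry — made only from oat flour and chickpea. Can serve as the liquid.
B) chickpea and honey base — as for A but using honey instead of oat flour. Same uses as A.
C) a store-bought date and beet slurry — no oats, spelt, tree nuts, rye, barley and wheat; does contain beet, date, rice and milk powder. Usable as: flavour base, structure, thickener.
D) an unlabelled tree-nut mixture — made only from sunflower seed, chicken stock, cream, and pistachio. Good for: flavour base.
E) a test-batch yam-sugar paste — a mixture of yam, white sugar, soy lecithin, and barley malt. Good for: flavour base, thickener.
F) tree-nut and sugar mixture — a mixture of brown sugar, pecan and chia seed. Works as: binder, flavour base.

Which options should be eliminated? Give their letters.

A, B, C, D, E, F

A: not usable as a flavour base; has oat flour, so not gluten-free — reject
B: not usable as a flavour base — no
C: has rice, so not rice-free; has milk powder, so not dairy-free — reject
D: has pistachio, so not tree-nut-free; has cream, so not dairy-free — out
E: has barley malt, so not gluten-free — out
F: has pecan, so not tree-nut-free — reject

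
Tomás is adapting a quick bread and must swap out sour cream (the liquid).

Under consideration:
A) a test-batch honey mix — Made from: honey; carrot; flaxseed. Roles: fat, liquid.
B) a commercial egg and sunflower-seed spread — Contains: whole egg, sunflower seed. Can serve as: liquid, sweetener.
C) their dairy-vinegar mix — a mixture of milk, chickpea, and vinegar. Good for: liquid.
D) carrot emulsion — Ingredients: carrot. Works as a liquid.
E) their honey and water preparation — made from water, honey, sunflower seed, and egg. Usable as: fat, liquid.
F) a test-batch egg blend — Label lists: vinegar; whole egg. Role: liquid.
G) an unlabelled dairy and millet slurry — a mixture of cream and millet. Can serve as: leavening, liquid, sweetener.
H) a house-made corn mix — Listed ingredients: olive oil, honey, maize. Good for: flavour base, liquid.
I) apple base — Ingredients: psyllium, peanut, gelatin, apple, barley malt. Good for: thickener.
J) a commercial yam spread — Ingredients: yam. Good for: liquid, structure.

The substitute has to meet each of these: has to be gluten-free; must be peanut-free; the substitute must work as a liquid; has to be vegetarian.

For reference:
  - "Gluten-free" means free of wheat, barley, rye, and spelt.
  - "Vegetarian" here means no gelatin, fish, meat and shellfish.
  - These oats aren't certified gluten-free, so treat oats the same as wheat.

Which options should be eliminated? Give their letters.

A: nothing on the exclusion list — keep
B: works as a liquid, gluten-free, no peanut — keep
C: only milk, chickpea, and vinegar; none excluded — valid
D: nothing on the exclusion list — valid
E: egg and honey etc. — none of it excluded — valid
F: works as a liquid, no peanut, gluten-free — OK
G: every rule checks out — keep
H: works as a liquid, no peanut, vegetarian — keep
I: not usable as a liquid; has barley malt, so not gluten-free (and 2 more) — no
J: only yam; none excluded — valid

I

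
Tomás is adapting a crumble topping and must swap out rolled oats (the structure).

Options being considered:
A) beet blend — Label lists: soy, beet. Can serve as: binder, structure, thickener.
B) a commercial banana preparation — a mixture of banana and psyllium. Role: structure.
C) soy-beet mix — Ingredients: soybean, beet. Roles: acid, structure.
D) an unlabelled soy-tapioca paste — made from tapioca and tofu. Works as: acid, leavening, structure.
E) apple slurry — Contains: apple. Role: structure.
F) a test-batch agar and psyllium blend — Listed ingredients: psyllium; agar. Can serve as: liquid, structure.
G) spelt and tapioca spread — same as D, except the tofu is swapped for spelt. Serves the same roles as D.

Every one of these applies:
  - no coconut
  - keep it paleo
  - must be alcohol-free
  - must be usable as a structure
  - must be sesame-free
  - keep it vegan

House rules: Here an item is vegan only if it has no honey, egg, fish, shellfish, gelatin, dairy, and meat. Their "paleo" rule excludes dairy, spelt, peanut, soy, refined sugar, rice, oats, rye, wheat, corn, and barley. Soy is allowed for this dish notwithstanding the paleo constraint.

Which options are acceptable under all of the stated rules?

A: soy is permitted under the paleo carve-out; nothing else excluded — OK
B: only banana and psyllium; none excluded — OK
C: soy is permitted under the paleo carve-out; nothing else excluded — keep
D: soy is permitted under the paleo carve-out; nothing else excluded — keep
E: no coconut, no sesame — keep
F: every rule checks out — valid
G: has spelt, so not paleo — reject

A, B, C, D, E, F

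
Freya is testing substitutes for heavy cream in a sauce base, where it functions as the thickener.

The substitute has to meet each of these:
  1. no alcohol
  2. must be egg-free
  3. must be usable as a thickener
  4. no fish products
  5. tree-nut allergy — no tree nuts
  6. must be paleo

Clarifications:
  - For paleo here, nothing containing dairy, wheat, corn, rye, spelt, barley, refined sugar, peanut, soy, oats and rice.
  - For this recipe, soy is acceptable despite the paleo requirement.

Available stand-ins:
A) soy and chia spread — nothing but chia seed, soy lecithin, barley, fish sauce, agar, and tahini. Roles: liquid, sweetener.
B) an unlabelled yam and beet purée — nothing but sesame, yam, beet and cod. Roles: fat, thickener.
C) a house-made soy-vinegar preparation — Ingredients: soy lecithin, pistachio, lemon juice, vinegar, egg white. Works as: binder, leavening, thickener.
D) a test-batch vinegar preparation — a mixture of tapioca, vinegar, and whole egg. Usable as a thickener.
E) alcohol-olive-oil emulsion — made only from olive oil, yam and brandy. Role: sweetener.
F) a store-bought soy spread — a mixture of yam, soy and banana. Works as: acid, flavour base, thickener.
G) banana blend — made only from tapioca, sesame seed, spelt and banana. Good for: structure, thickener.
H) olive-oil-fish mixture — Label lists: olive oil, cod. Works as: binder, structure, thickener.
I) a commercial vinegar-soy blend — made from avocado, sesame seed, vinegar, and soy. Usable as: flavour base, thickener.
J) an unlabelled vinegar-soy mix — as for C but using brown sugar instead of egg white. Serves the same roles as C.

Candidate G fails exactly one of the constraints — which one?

paleo

usable as a thickener: satisfied
paleo: has spelt — fails
fish-free: satisfied
tree-nut-free: satisfied
egg-free: satisfied
alcohol-free: satisfied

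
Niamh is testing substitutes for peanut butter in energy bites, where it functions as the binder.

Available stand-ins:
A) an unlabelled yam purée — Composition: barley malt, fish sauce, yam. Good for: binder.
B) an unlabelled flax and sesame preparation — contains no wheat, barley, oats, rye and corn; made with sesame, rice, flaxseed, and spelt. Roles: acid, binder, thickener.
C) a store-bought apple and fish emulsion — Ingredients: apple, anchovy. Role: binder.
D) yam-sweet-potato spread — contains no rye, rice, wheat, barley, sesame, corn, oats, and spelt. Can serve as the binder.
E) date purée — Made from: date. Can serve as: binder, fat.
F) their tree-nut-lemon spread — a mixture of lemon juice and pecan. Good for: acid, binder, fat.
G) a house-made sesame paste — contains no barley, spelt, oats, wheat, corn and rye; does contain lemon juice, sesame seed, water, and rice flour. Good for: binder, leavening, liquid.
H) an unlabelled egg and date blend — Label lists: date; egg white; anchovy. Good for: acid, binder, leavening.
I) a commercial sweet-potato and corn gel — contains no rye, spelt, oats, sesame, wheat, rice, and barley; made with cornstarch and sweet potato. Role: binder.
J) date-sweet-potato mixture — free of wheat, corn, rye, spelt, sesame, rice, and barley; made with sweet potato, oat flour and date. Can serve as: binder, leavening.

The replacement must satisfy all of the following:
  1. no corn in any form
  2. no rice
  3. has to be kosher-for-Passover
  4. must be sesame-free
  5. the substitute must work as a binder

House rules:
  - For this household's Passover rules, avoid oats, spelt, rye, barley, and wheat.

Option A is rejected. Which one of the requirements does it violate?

kosher-for-Passover

usable as a binder: satisfied
kosher-for-Passover: has barley malt — fails
rice-free: satisfied
sesame-free: satisfied
corn-free: satisfied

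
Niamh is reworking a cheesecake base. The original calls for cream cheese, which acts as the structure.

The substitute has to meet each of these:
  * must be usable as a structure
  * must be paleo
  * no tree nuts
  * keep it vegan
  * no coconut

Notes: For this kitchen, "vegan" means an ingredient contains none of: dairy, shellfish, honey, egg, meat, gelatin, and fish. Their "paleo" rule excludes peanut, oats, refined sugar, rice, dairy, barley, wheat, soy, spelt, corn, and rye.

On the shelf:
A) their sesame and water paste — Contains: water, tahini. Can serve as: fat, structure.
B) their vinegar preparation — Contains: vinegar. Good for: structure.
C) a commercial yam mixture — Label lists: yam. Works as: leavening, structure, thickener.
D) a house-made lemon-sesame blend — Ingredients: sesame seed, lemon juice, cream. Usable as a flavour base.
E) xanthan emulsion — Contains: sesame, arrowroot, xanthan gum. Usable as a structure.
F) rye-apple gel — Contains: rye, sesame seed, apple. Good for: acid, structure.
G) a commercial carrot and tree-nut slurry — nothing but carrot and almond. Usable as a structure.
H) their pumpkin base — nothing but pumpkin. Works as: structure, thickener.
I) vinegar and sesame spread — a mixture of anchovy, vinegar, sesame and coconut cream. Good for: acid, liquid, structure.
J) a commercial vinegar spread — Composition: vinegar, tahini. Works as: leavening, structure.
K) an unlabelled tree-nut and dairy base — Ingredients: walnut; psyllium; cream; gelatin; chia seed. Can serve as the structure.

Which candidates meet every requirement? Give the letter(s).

A: works as a structure, no tree nuts, vegan — OK
B: nothing on the exclusion list — OK
C: only yam; none excluded — keep
D: not usable as a structure; has cream, so not vegan (and 1 more) — reject
E: works as a structure, no tree nuts, no coconut — keep
F: has rye, so not paleo — no
G: has almond, so not tree-nut-free — reject
H: only pumpkin; none excluded — valid
I: has anchovy, so not vegan; has coconut cream, so not coconut-free — reject
J: only tahini and vinegar; none excluded — keep
K: has cream, so not vegan; has cream, so not paleo (and 1 more) — reject

A, B, C, E, H, J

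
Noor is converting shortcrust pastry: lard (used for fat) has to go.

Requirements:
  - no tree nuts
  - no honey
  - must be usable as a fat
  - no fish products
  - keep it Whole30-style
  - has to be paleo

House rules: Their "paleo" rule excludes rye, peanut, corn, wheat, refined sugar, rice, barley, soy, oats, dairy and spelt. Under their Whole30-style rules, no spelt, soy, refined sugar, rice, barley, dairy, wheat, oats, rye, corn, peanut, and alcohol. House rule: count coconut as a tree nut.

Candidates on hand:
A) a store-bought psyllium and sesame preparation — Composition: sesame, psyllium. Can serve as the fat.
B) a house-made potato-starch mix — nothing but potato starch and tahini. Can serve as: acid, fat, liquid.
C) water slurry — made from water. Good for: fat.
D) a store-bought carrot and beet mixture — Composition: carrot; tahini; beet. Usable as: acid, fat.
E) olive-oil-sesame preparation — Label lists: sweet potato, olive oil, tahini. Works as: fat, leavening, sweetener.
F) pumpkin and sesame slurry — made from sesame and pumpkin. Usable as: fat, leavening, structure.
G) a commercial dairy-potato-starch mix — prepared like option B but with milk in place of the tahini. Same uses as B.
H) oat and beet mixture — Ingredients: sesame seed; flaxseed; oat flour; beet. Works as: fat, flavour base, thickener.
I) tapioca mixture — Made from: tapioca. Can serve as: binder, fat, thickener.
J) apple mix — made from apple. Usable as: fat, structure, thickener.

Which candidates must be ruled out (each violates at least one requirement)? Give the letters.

A: works as a fat, no honey, no fish — keep
B: works as a fat, no honey, paleo — valid
C: only water; none excluded — valid
D: nothing on the exclusion list — valid
E: only tahini, sweet potato and olive oil; none excluded — keep
F: only sesame and pumpkin; none excluded — OK
G: has milk, so not paleo; has milk, so not Whole30-style — reject
H: has oat flour, so not paleo; has oat flour, so not Whole30-style — out
I: all constraints satisfied — OK
J: only apple; none excluded — keep

G, H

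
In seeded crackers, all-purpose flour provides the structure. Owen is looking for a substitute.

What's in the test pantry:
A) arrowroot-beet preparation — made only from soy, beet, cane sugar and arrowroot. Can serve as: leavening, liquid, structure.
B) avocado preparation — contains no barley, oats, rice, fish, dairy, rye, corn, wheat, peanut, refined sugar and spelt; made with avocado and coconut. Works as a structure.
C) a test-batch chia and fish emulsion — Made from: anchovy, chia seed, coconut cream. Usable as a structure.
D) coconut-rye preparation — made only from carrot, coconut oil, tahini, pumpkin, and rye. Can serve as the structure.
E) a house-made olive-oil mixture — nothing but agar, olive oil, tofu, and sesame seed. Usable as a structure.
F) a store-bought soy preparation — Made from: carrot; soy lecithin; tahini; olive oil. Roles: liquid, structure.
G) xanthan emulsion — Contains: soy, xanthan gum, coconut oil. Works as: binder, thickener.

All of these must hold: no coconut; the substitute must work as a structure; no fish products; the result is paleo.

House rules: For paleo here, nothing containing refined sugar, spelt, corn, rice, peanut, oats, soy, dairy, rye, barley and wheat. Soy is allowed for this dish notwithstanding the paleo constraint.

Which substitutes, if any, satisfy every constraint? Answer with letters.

A: has cane sugar, so not paleo — reject
B: has coconut, so not coconut-free — no
C: has coconut cream, so not coconut-free; has anchovy, so not fish-free — reject
D: has rye, so not paleo; has coconut oil, so not coconut-free — out
E: soy is permitted under the paleo carve-out; nothing else excluded — valid
F: soy is permitted under the paleo carve-out; nothing else excluded — OK
G: not usable as a structure; has coconut oil, so not coconut-free — reject

E, F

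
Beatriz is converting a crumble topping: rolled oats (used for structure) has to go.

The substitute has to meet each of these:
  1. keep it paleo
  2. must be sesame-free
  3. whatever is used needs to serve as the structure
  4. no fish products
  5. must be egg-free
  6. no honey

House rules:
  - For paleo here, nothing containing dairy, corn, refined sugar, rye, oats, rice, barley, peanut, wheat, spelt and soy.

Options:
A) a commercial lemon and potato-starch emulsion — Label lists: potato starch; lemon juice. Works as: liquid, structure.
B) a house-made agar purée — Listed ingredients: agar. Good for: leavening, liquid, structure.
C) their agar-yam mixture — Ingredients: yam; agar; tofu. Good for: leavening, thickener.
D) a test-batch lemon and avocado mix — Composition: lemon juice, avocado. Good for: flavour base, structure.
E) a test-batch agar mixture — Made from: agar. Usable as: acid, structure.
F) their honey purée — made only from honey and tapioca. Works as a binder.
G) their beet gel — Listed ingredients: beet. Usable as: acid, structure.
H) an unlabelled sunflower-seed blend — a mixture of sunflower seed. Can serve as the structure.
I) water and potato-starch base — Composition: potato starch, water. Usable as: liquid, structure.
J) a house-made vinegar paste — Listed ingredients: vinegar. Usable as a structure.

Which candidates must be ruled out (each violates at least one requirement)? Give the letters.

C, F

A: works as a structure, no sesame, no egg — valid
B: every rule checks out — keep
C: not usable as a structure; has tofu, so not paleo — out
D: all constraints satisfied — keep
E: works as a structure, paleo, no fish — keep
F: not usable as a structure; has honey, so not honey-free — reject
G: all constraints satisfied — valid
H: only sunflower seed; none excluded — OK
I: works as a structure, no honey, no egg — valid
J: no honey, no fish — valid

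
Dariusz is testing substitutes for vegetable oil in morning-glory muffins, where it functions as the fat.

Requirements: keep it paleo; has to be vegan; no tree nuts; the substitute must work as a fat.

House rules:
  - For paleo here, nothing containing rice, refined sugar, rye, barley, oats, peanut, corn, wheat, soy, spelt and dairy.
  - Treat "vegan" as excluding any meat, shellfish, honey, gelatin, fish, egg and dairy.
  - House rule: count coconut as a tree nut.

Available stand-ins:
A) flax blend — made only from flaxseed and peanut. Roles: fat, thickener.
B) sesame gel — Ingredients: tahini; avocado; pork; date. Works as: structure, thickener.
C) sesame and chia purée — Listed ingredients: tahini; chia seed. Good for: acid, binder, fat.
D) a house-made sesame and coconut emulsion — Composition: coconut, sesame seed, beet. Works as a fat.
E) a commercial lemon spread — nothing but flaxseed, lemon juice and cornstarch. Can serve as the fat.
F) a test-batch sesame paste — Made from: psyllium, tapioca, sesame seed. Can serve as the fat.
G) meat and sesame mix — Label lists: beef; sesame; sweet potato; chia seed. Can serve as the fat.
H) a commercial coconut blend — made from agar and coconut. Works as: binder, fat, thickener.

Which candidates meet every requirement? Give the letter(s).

A: has peanut, so not paleo — out
B: not usable as a fat; has pork, so not vegan — reject
C: works as a fat, paleo, vegan — keep
D: has coconut, so not tree-nut-free — no
E: has cornstarch, so not paleo — no
F: works as a fat, paleo, tree-nut-free — OK
G: has beef, so not vegan — reject
H: has coconut, so not tree-nut-free — no

C, F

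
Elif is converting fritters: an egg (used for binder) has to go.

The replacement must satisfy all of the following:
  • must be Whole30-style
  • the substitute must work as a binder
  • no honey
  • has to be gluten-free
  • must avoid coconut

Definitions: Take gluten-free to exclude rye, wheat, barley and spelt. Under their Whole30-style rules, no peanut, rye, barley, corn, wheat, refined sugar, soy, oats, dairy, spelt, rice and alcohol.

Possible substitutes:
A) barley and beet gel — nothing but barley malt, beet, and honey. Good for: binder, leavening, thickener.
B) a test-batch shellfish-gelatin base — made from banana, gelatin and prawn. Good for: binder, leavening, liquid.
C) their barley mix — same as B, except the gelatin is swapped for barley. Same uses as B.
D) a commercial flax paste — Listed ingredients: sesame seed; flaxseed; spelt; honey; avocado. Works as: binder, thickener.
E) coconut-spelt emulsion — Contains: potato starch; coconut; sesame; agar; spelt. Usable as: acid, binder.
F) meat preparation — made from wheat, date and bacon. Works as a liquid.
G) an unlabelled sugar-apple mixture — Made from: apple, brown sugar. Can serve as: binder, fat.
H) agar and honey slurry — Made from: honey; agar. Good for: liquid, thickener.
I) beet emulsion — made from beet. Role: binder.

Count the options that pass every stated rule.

A: has barley malt, so not gluten-free; has barley malt, so not Whole30-style (and 1 more) — out
B: works as a binder, Whole30-style, no honey — valid
C: has barley, so not gluten-free; has barley, so not Whole30-style — no
D: has spelt, so not gluten-free; has spelt, so not Whole30-style (and 1 more) — out
E: has spelt, so not gluten-free; has spelt, so not Whole30-style (and 1 more) — out
F: not usable as a binder; has wheat, so not gluten-free (and 1 more) — reject
G: has brown sugar, so not Whole30-style — no
H: not usable as a binder; has honey, so not honey-free — no
I: works as a binder, no honey, gluten-free — valid

2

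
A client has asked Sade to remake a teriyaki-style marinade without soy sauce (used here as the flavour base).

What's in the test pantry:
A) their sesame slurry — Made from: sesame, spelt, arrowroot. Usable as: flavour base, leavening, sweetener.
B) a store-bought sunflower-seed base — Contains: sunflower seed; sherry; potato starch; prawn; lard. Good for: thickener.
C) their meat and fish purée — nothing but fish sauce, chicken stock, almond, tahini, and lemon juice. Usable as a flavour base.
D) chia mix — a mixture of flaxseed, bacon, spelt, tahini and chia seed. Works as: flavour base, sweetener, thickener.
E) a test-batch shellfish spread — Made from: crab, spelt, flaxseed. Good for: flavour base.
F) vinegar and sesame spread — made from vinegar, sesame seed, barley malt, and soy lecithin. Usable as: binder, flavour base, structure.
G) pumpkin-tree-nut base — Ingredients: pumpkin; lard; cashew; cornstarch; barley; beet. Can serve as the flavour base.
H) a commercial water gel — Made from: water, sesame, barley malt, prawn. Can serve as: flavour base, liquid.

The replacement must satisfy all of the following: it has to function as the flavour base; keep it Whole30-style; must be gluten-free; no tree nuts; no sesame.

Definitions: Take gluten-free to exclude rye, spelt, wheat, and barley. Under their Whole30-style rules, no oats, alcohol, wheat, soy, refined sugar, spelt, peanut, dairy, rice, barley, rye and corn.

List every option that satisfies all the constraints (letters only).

A: has spelt, so not gluten-free; has spelt, so not Whole30-style (and 1 more) — out
B: not usable as a flavour base; has sherry, so not Whole30-style — no
C: has almond, so not tree-nut-free; has tahini, so not sesame-free — reject
D: has spelt, so not gluten-free; has spelt, so not Whole30-style (and 1 more) — out
E: has spelt, so not gluten-free; has spelt, so not Whole30-style — out
F: has barley malt, so not gluten-free; has barley malt, so not Whole30-style (and 1 more) — no
G: has barley, so not gluten-free; has barley, so not Whole30-style (and 1 more) — no
H: has barley malt, so not gluten-free; has barley malt, so not Whole30-style (and 1 more) — reject

none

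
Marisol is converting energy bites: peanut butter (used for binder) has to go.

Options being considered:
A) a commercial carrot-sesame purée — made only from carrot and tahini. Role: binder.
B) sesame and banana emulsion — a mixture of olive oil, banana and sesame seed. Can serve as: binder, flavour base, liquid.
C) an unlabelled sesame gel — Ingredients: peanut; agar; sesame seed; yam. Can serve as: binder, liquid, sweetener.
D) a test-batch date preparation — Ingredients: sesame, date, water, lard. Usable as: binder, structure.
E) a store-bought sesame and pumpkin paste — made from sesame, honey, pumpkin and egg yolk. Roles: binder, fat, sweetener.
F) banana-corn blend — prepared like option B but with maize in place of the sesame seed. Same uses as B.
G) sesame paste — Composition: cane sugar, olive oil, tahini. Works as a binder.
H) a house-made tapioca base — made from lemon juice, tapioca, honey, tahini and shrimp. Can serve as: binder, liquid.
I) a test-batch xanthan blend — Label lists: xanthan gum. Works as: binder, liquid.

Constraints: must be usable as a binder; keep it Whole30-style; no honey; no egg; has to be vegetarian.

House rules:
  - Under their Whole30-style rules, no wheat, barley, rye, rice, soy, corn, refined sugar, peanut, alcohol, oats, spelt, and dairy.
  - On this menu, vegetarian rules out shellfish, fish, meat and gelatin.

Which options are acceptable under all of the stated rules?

A, B, I

A: only tahini and carrot; none excluded — OK
B: only sesame seed, banana and olive oil; none excluded — keep
C: has peanut, so not Whole30-style — reject
D: has lard, so not vegetarian — no
E: has egg yolk, so not egg-free; has honey, so not honey-free — out
F: has maize, so not Whole30-style — out
G: has cane sugar, so not Whole30-style — reject
H: has shrimp, so not vegetarian; has honey, so not honey-free — reject
I: only xanthan gum; none excluded — valid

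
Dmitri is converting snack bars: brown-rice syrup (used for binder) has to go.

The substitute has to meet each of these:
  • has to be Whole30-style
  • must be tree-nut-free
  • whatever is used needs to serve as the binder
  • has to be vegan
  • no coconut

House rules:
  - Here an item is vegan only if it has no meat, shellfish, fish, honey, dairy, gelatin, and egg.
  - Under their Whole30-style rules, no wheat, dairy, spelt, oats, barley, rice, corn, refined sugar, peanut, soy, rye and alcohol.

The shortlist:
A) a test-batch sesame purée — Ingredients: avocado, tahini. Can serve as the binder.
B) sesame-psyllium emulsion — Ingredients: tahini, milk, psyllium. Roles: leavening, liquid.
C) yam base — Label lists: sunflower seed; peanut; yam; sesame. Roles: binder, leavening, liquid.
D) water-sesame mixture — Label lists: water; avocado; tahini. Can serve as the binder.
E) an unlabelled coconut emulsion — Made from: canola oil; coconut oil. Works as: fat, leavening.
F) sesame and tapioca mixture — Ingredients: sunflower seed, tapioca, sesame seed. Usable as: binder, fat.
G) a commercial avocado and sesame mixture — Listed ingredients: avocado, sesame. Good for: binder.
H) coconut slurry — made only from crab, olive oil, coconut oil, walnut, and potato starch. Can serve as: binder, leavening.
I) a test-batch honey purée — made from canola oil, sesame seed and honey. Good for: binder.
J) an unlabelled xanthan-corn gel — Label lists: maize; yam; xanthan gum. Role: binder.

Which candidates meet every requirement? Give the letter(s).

A, D, F, G

A: only tahini and avocado; none excluded — keep
B: not usable as a binder; has milk, so not vegan (and 1 more) — no
C: has peanut, so not Whole30-style — out
D: works as a binder, no coconut, vegan — valid
E: not usable as a binder; has coconut oil, so not coconut-free — out
F: all constraints satisfied — keep
G: works as a binder, no coconut, no tree nuts — OK
H: has crab, so not vegan; has coconut oil, so not coconut-free (and 1 more) — out
I: has honey, so not vegan — out
J: has maize, so not Whole30-style — out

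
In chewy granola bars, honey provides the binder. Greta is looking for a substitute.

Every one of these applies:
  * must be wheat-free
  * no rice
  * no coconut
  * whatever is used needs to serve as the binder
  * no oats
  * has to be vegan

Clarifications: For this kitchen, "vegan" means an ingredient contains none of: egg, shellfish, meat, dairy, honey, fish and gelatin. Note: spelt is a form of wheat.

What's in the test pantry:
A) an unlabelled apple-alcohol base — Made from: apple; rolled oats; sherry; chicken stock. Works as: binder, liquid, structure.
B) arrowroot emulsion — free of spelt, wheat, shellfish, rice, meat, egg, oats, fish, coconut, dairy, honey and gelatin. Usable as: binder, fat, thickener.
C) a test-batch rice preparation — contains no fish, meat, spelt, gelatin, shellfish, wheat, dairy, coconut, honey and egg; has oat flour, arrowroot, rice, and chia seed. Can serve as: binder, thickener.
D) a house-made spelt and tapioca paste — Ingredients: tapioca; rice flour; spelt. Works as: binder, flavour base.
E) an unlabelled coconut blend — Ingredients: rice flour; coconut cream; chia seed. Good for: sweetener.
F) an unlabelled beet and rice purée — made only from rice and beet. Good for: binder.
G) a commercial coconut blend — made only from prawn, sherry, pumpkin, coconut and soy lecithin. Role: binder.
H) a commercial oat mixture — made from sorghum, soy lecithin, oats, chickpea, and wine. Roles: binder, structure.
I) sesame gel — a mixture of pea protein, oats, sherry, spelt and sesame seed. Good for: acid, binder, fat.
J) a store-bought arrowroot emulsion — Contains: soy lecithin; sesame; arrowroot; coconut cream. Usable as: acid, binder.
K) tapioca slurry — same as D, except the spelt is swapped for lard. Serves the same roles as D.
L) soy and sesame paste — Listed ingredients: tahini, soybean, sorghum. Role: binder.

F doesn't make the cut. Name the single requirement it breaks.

rice-free

usable as a binder: satisfied
vegan: satisfied
oat-free: satisfied
wheat-free: satisfied
coconut-free: satisfied
rice-free: has rice — fails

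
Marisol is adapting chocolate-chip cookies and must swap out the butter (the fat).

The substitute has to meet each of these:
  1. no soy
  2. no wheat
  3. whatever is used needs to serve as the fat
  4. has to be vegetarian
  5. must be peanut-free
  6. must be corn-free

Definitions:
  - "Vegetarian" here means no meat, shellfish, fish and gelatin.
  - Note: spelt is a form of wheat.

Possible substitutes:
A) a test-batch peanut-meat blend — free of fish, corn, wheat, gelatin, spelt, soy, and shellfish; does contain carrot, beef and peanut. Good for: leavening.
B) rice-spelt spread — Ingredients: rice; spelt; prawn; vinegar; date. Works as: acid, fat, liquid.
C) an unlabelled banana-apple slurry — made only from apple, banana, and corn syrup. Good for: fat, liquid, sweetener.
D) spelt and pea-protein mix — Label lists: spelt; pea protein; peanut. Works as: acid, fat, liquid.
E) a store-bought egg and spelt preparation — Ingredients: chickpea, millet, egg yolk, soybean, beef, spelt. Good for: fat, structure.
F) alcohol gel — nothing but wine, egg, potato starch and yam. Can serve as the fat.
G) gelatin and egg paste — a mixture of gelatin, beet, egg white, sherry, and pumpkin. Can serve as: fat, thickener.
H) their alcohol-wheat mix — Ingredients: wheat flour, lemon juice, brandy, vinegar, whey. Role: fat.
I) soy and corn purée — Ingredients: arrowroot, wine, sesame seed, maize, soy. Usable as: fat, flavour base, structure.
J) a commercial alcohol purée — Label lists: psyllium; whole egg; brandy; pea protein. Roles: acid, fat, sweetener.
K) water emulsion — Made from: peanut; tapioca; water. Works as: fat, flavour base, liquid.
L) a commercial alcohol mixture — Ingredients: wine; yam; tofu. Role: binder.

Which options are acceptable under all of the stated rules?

A: not usable as a fat; has beef, so not vegetarian (and 1 more) — no
B: has prawn, so not vegetarian; has spelt, so not wheat-free — reject
C: has corn syrup, so not corn-free — reject
D: has spelt, so not wheat-free; has peanut, so not peanut-free — no
E: has beef, so not vegetarian; has spelt, so not wheat-free (and 1 more) — out
F: works as a fat, no soy, vegetarian — OK
G: has gelatin, so not vegetarian — reject
H: has wheat flour, so not wheat-free — reject
I: has maize, so not corn-free; has soy, so not soy-free — no
J: no corn, no soy — valid
K: has peanut, so not peanut-free — no
L: not usable as a fat; has tofu, so not soy-free — out

F, J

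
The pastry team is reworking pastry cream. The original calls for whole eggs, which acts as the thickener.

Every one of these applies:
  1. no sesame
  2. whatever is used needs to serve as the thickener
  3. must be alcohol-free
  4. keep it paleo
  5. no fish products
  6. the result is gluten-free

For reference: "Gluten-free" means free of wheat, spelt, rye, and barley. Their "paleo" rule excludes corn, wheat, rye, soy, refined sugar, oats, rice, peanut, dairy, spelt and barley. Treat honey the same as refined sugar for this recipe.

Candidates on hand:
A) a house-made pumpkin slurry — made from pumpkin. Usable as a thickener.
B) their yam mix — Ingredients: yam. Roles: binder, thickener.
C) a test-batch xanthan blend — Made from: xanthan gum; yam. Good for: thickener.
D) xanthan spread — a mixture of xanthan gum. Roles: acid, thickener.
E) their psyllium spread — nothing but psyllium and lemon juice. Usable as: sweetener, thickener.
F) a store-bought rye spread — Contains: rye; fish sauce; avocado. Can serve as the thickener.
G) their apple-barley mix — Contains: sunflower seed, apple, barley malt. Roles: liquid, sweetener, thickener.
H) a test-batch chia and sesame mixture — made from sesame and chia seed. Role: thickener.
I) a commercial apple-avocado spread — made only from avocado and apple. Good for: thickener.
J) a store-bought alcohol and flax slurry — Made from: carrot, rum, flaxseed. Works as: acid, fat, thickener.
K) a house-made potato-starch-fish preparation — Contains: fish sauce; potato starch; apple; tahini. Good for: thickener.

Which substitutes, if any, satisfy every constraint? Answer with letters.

A, B, C, D, E, I

A: only pumpkin; none excluded — valid
B: only yam; none excluded — valid
C: works as a thickener, no sesame, paleo — keep
D: nothing on the exclusion list — valid
E: every rule checks out — valid
F: has rye, so not gluten-free; has rye, so not paleo (and 1 more) — no
G: has barley malt, so not gluten-free; has barley malt, so not paleo — no
H: has sesame, so not sesame-free — no
I: works as a thickener, no sesame, paleo — OK
J: has rum, so not alcohol-free — no
K: has tahini, so not sesame-free; has fish sauce, so not fish-free — out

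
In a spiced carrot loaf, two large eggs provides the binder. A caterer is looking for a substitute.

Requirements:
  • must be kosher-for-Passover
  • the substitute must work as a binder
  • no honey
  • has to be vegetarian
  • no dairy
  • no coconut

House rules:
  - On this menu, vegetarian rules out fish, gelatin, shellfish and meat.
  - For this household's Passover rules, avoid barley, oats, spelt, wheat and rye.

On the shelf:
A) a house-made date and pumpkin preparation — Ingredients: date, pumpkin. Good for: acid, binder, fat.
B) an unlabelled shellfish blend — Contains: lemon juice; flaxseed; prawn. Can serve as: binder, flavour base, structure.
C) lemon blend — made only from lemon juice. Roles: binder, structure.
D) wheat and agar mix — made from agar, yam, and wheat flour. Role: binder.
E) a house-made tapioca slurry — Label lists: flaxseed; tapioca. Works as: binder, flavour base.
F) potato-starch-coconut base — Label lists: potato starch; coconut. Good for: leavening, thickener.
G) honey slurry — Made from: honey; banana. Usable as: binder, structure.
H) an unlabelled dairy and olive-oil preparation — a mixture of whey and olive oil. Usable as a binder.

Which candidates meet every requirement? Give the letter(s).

A, C, E

A: nothing on the exclusion list — valid
B: has prawn, so not vegetarian — out
C: only lemon juice; none excluded — valid
D: has wheat flour, so not kosher-for-Passover — out
E: no coconut, no honey — OK
F: not usable as a binder; has coconut, so not coconut-free — reject
G: has honey, so not honey-free — out
H: has whey, so not dairy-free — reject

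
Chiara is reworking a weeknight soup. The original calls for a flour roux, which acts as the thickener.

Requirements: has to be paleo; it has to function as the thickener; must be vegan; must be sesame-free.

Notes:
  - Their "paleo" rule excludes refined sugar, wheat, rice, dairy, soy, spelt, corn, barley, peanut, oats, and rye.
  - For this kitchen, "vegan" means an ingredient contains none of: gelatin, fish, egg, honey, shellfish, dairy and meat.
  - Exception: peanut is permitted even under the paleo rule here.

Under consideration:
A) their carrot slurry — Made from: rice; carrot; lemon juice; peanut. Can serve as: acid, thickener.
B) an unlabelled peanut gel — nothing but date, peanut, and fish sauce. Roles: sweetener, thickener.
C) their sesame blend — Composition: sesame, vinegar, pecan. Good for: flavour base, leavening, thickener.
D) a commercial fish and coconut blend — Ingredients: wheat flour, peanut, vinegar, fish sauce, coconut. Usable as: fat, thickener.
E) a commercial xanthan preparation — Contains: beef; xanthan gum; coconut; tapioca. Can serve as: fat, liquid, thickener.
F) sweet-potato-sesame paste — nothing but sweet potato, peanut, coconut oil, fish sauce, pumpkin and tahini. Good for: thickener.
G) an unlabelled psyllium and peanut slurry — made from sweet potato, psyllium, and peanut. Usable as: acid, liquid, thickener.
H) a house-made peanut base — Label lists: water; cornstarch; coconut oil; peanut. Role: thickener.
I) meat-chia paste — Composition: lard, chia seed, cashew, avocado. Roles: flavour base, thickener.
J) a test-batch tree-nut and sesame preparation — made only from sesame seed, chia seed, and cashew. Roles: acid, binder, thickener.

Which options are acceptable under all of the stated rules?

A: has rice, so not paleo — out
B: has fish sauce, so not vegan — no
C: has sesame, so not sesame-free — reject
D: has wheat flour, so not paleo; has fish sauce, so not vegan — reject
E: has beef, so not vegan — out
F: has fish sauce, so not vegan; has tahini, so not sesame-free — reject
G: peanut is permitted under the paleo carve-out; nothing else excluded — keep
H: has cornstarch, so not paleo — no
I: has lard, so not vegan — no
J: has sesame seed, so not sesame-free — out

G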